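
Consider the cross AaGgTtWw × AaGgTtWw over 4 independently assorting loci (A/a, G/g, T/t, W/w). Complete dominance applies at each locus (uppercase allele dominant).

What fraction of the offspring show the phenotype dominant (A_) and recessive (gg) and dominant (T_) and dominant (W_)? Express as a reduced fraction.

AaGgTtWw gametes: AGTW×1, AGTw×1, AGtW×1, AGtw×1, AgTW×1, AgTw×1, AgtW×1, Agtw×1, aGTW×1, aGTw×1, aGtW×1, aGtw×1, agTW×1, agTw×1, agtW×1, agtw×1
AaGgTtWw gametes: AGTW×1, AGTw×1, AGtW×1, AGtw×1, AgTW×1, AgTw×1, AgtW×1, Agtw×1, aGTW×1, aGTw×1, aGtW×1, aGtw×1, agTW×1, agTw×1, agtW×1, agtw×1
AaGgTtWw×AaGgTtWw grid (16·16=256): AAGGTTWW=1 AAGGTTWw=2 AAGGTTww=1 AAGGTtWW=2 AAGGTtWw=4 AAGGTtww=2 AAGGttWW=1 AAGGttWw=2 AAGGttww=1 AAGgTTWW=2 AAGgTTWw=4 AAGgTTww=2 AAGgTtWW=4 AAGgTtWw=8 AAGgTtww=4 AAGgttWW=2 AAGgttWw=4 AAGgttww=2 AAggTTWW=1 AAggTTWw=2 AAggTTww=1 AAggTtWW=2 AAggTtWw=4 AAggTtww=2 AAggttWW=1 AAggttWw=2 AAggttww=1 AaGGTTWW=2 AaGGTTWw=4 AaGGTTww=2 AaGGTtWW=4 AaGGTtWw=8 AaGGTtww=4 AaGGttWW=2 AaGGttWw=4 AaGGttww=2 AaGgTTWW=4 AaGgTTWw=8 AaGgTTww=4 AaGgTtWW=8 AaGgTtWw=16 AaGgTtww=8 AaGgttWW=4 AaGgttWw=8 AaGgttww=4 AaggTTWW=2 AaggTTWw=4 AaggTTww=2 AaggTtWW=4 AaggTtWw=8 AaggTtww=4 AaggttWW=2 AaggttWw=4 Aaggttww=2 aaGGTTWW=1 aaGGTTWw=2 aaGGTTww=1 aaGGTtWW=2 aaGGTtWw=4 aaGGTtww=2 aaGGttWW=1 aaGGttWw=2 aaGGttww=1 aaGgTTWW=2 aaGgTTWw=4 aaGgTTww=2 aaGgTtWW=4 aaGgTtWw=8 aaGgTtww=4 aaGgttWW=2 aaGgttWw=4 aaGgttww=2 aaggTTWW=1 aaggTTWw=2 aaggTTww=1 aaggTtWW=2 aaggTtWw=4 aaggTtww=2 aaggttWW=1 aaggttWw=2 aaggttww=1
A_ gg T_ W_ hits 27/256; gcd=1; 27÷1/256÷1 = 27/256

P(A_ gg T_ W_) = 27/256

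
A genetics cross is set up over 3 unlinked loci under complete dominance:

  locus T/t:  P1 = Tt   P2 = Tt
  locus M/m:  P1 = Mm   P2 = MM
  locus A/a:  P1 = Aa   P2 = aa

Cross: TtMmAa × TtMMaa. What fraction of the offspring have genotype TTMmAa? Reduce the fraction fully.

TtMmAa gametes: TMA×1, TMa×1, TmA×1, Tma×1, tMA×1, tMa×1, tmA×1, tma×1
TtMMaa gametes: TMa×4, tMa×4
TtMmAa×TtMMaa grid (8·8=64): TTMMAa=4 TTMMaa=4 TTMmAa=4 TTMmaa=4 TtMMAa=8 TtMMaa=8 TtMmAa=8 TtMmaa=8 ttMMAa=4 ttMMaa=4 ttMmAa=4 ttMmaa=4
TTMmAa hits 4/64; gcd=4; 4÷4/64÷4 = 1/16

P(TTMmAa) = 1/16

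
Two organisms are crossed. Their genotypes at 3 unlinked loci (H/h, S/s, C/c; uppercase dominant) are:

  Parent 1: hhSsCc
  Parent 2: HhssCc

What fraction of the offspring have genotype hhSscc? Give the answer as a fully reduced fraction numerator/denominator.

hhSsCc gametes: hSC×2, hSc×2, hsC×2, hsc×2
HhssCc gametes: HsC×2, Hsc×2, hsC×2, hsc×2
hhSsCc×HhssCc grid (8·8=64): HhSsCC=4 HhSsCc=8 HhSscc=4 HhssCC=4 HhssCc=8 Hhsscc=4 hhSsCC=4 hhSsCc=8 hhSscc=4 hhssCC=4 hhssCc=8 hhsscc=4
hhSscc hits 4/64; gcd=4; 4÷4/64÷4 = 1/16

P(hhSscc) = 1/16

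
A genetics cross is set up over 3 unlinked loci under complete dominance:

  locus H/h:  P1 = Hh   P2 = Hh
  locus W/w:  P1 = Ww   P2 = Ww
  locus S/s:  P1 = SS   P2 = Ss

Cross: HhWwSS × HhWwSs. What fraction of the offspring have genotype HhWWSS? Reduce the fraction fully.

HhWwSS gametes: HWS×2, HwS×2, hWS×2, hwS×2
HhWwSs gametes: HWS×1, HWs×1, HwS×1, Hws×1, hWS×1, hWs×1, hwS×1, hws×1
HhWwSS×HhWwSs grid (8·8=64): HHWWSS=2 HHWWSs=2 HHWwSS=4 HHWwSs=4 HHwwSS=2 HHwwSs=2 HhWWSS=4 HhWWSs=4 HhWwSS=8 HhWwSs=8 HhwwSS=4 HhwwSs=4 hhWWSS=2 hhWWSs=2 hhWwSS=4 hhWwSs=4 hhwwSS=2 hhwwSs=2
HhWWSS hits 4/64; gcd=4; 4÷4/64÷4 = 1/16

P(HhWWSS) = 1/16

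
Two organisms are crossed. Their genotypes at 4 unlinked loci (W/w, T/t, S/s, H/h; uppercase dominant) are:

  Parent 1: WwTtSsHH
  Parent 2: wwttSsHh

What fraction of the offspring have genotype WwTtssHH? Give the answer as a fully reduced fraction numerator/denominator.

P(WwTtssHH) = 1/32

WwTtSsHH gametes: WTSH×2, WTsH×2, WtSH×2, WtsH×2, wTSH×2, wTsH×2, wtSH×2, wtsH×2
wwttSsHh gametes: wtSH×4, wtSh×4, wtsH×4, wtsh×4
WwTtSsHH×wwttSsHh grid (16·16=256): WwTtSSHH=8 WwTtSSHh=8 WwTtSsHH=16 WwTtSsHh=16 WwTtssHH=8 WwTtssHh=8 WwttSSHH=8 WwttSSHh=8 WwttSsHH=16 WwttSsHh=16 WwttssHH=8 WwttssHh=8 wwTtSSHH=8 wwTtSSHh=8 wwTtSsHH=16 wwTtSsHh=16 wwTtssHH=8 wwTtssHh=8 wwttSSHH=8 wwttSSHh=8 wwttSsHH=16 wwttSsHh=16 wwttssHH=8 wwttssHh=8
WwTtssHH hits 8/256; gcd=8; 8÷8/256÷8 = 1/32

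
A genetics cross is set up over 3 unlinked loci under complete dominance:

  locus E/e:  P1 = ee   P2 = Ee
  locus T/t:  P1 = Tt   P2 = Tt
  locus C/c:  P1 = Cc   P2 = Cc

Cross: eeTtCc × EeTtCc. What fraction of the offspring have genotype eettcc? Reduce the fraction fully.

eeTtCc gametes: eTC×2, eTc×2, etC×2, etc×2
EeTtCc gametes: ETC×1, ETc×1, EtC×1, Etc×1, eTC×1, eTc×1, etC×1, etc×1
eeTtCc×EeTtCc grid (8·8=64): EeTTCC=2 EeTTCc=4 EeTTcc=2 EeTtCC=4 EeTtCc=8 EeTtcc=4 EettCC=2 EettCc=4 Eettcc=2 eeTTCC=2 eeTTCc=4 eeTTcc=2 eeTtCC=4 eeTtCc=8 eeTtcc=4 eettCC=2 eettCc=4 eettcc=2
eettcc hits 2/64; gcd=2; 2÷2/64÷2 = 1/32

P(eettcc) = 1/32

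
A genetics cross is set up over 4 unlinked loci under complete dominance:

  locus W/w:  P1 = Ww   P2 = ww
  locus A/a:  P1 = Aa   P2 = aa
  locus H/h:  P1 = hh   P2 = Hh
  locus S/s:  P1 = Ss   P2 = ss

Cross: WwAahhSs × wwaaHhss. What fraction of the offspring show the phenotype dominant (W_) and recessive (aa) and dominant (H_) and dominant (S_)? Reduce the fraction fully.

WwAahhSs gametes: WAhS×2, WAhs×2, WahS×2, Wahs×2, wAhS×2, wAhs×2, wahS×2, wahs×2
wwaaHhss gametes: waHs×8, wahs×8
WwAahhSs×wwaaHhss grid (16·16=256): WwAaHhSs=16 WwAaHhss=16 WwAahhSs=16 WwAahhss=16 WwaaHhSs=16 WwaaHhss=16 WwaahhSs=16 Wwaahhss=16 wwAaHhSs=16 wwAaHhss=16 wwAahhSs=16 wwAahhss=16 wwaaHhSs=16 wwaaHhss=16 wwaahhSs=16 wwaahhss=16
W_ aa H_ S_ hits 16/256; gcd=16; 16÷16/256÷16 = 1/16

P(W_ aa H_ S_) = 1/16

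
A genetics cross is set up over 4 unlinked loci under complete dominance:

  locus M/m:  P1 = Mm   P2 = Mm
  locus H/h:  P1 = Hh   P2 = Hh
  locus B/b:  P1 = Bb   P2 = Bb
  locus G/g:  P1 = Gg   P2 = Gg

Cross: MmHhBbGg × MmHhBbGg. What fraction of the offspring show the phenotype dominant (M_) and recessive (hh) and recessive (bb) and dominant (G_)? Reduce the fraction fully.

MmHhBbGg gametes: MHBG×1, MHBg×1, MHbG×1, MHbg×1, MhBG×1, MhBg×1, MhbG×1, Mhbg×1, mHBG×1, mHBg×1, mHbG×1, mHbg×1, mhBG×1, mhBg×1, mhbG×1, mhbg×1
MmHhBbGg gametes: MHBG×1, MHBg×1, MHbG×1, MHbg×1, MhBG×1, MhBg×1, MhbG×1, Mhbg×1, mHBG×1, mHBg×1, mHbG×1, mHbg×1, mhBG×1, mhBg×1, mhbG×1, mhbg×1
MmHhBbGg×MmHhBbGg grid (16·16=256): MMHHBBGG=1 MMHHBBGg=2 MMHHBBgg=1 MMHHBbGG=2 MMHHBbGg=4 MMHHBbgg=2 MMHHbbGG=1 MMHHbbGg=2 MMHHbbgg=1 MMHhBBGG=2 MMHhBBGg=4 MMHhBBgg=2 MMHhBbGG=4 MMHhBbGg=8 MMHhBbgg=4 MMHhbbGG=2 MMHhbbGg=4 MMHhbbgg=2 MMhhBBGG=1 MMhhBBGg=2 MMhhBBgg=1 MMhhBbGG=2 MMhhBbGg=4 MMhhBbgg=2 MMhhbbGG=1 MMhhbbGg=2 MMhhbbgg=1 MmHHBBGG=2 MmHHBBGg=4 MmHHBBgg=2 MmHHBbGG=4 MmHHBbGg=8 MmHHBbgg=4 MmHHbbGG=2 MmHHbbGg=4 MmHHbbgg=2 MmHhBBGG=4 MmHhBBGg=8 MmHhBBgg=4 MmHhBbGG=8 MmHhBbGg=16 MmHhBbgg=8 MmHhbbGG=4 MmHhbbGg=8 MmHhbbgg=4 MmhhBBGG=2 MmhhBBGg=4 MmhhBBgg=2 MmhhBbGG=4 MmhhBbGg=8 MmhhBbgg=4 MmhhbbGG=2 MmhhbbGg=4 Mmhhbbgg=2 mmHHBBGG=1 mmHHBBGg=2 mmHHBBgg=1 mmHHBbGG=2 mmHHBbGg=4 mmHHBbgg=2 mmHHbbGG=1 mmHHbbGg=2 mmHHbbgg=1 mmHhBBGG=2 mmHhBBGg=4 mmHhBBgg=2 mmHhBbGG=4 mmHhBbGg=8 mmHhBbgg=4 mmHhbbGG=2 mmHhbbGg=4 mmHhbbgg=2 mmhhBBGG=1 mmhhBBGg=2 mmhhBBgg=1 mmhhBbGG=2 mmhhBbGg=4 mmhhBbgg=2 mmhhbbGG=1 mmhhbbGg=2 mmhhbbgg=1
M_ hh bb G_ hits 9/256; gcd=1; 9÷1/256÷1 = 9/256

P(M_ hh bb G_) = 9/256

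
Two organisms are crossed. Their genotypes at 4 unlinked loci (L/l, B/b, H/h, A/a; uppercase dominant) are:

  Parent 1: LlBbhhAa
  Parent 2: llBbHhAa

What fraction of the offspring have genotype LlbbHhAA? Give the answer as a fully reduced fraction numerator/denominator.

P(LlbbHhAA) = 1/64

LlBbhhAa gametes: LBhA×2, LBha×2, LbhA×2, Lbha×2, lBhA×2, lBha×2, lbhA×2, lbha×2
llBbHhAa gametes: lBHA×2, lBHa×2, lBhA×2, lBha×2, lbHA×2, lbHa×2, lbhA×2, lbha×2
LlBbhhAa×llBbHhAa grid (16·16=256): LlBBHhAA=4 LlBBHhAa=8 LlBBHhaa=4 LlBBhhAA=4 LlBBhhAa=8 LlBBhhaa=4 LlBbHhAA=8 LlBbHhAa=16 LlBbHhaa=8 LlBbhhAA=8 LlBbhhAa=16 LlBbhhaa=8 LlbbHhAA=4 LlbbHhAa=8 LlbbHhaa=4 LlbbhhAA=4 LlbbhhAa=8 Llbbhhaa=4 llBBHhAA=4 llBBHhAa=8 llBBHhaa=4 llBBhhAA=4 llBBhhAa=8 llBBhhaa=4 llBbHhAA=8 llBbHhAa=16 llBbHhaa=8 llBbhhAA=8 llBbhhAa=16 llBbhhaa=8 llbbHhAA=4 llbbHhAa=8 llbbHhaa=4 llbbhhAA=4 llbbhhAa=8 llbbhhaa=4
LlbbHhAA hits 4/256; gcd=4; 4÷4/256÷4 = 1/64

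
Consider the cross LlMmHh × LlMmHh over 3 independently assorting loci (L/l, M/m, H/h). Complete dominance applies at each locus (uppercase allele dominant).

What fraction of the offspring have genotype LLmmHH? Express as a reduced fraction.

LlMmHh gametes: LMH×1, LMh×1, LmH×1, Lmh×1, lMH×1, lMh×1, lmH×1, lmh×1
LlMmHh gametes: LMH×1, LMh×1, LmH×1, Lmh×1, lMH×1, lMh×1, lmH×1, lmh×1
LlMmHh×LlMmHh grid (8·8=64): LLMMHH=1 LLMMHh=2 LLMMhh=1 LLMmHH=2 LLMmHh=4 LLMmhh=2 LLmmHH=1 LLmmHh=2 LLmmhh=1 LlMMHH=2 LlMMHh=4 LlMMhh=2 LlMmHH=4 LlMmHh=8 LlMmhh=4 LlmmHH=2 LlmmHh=4 Llmmhh=2 llMMHH=1 llMMHh=2 llMMhh=1 llMmHH=2 llMmHh=4 llMmhh=2 llmmHH=1 llmmHh=2 llmmhh=1
LLmmHH hits 1/64; gcd=1; 1÷1/64÷1 = 1/64

P(LLmmHH) = 1/64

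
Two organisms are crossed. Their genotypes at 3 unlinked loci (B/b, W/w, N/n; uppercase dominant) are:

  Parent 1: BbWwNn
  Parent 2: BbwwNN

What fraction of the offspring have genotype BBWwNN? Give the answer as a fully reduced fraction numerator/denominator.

P(BBWwNN) = 1/16

BbWwNn gametes: BWN×1, BWn×1, BwN×1, Bwn×1, bWN×1, bWn×1, bwN×1, bwn×1
BbwwNN gametes: BwN×4, bwN×4
BbWwNn×BbwwNN grid (8·8=64): BBWwNN=4 BBWwNn=4 BBwwNN=4 BBwwNn=4 BbWwNN=8 BbWwNn=8 BbwwNN=8 BbwwNn=8 bbWwNN=4 bbWwNn=4 bbwwNN=4 bbwwNn=4
BBWwNN hits 4/64; gcd=4; 4÷4/64÷4 = 1/16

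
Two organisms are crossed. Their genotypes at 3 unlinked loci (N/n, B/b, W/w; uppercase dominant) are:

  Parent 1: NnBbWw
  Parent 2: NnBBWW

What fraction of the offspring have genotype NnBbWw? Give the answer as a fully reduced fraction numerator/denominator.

NnBbWw gametes: NBW×1, NBw×1, NbW×1, Nbw×1, nBW×1, nBw×1, nbW×1, nbw×1
NnBBWW gametes: NBW×4, nBW×4
NnBbWw×NnBBWW grid (8·8=64): NNBBWW=4 NNBBWw=4 NNBbWW=4 NNBbWw=4 NnBBWW=8 NnBBWw=8 NnBbWW=8 NnBbWw=8 nnBBWW=4 nnBBWw=4 nnBbWW=4 nnBbWw=4
NnBbWw hits 8/64; gcd=8; 8÷8/64÷8 = 1/8

P(NnBbWw) = 1/8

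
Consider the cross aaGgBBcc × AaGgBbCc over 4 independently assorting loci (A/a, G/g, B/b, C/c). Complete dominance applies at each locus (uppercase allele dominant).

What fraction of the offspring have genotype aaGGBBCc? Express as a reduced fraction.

aaGgBBcc gametes: aGBc×8, agBc×8
AaGgBbCc gametes: AGBC×1, AGBc×1, AGbC×1, AGbc×1, AgBC×1, AgBc×1, AgbC×1, Agbc×1, aGBC×1, aGBc×1, aGbC×1, aGbc×1, agBC×1, agBc×1, agbC×1, agbc×1
aaGgBBcc×AaGgBbCc grid (16·16=256): AaGGBBCc=8 AaGGBBcc=8 AaGGBbCc=8 AaGGBbcc=8 AaGgBBCc=16 AaGgBBcc=16 AaGgBbCc=16 AaGgBbcc=16 AaggBBCc=8 AaggBBcc=8 AaggBbCc=8 AaggBbcc=8 aaGGBBCc=8 aaGGBBcc=8 aaGGBbCc=8 aaGGBbcc=8 aaGgBBCc=16 aaGgBBcc=16 aaGgBbCc=16 aaGgBbcc=16 aaggBBCc=8 aaggBBcc=8 aaggBbCc=8 aaggBbcc=8
aaGGBBCc hits 8/256; gcd=8; 8÷8/256÷8 = 1/32

P(aaGGBBCc) = 1/32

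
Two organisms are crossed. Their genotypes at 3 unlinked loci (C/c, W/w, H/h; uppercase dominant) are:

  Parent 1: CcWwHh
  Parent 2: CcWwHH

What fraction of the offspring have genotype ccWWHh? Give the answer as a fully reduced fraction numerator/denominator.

P(ccWWHh) = 1/32

CcWwHh gametes: CWH×1, CWh×1, CwH×1, Cwh×1, cWH×1, cWh×1, cwH×1, cwh×1
CcWwHH gametes: CWH×2, CwH×2, cWH×2, cwH×2
CcWwHh×CcWwHH grid (8·8=64): CCWWHH=2 CCWWHh=2 CCWwHH=4 CCWwHh=4 CCwwHH=2 CCwwHh=2 CcWWHH=4 CcWWHh=4 CcWwHH=8 CcWwHh=8 CcwwHH=4 CcwwHh=4 ccWWHH=2 ccWWHh=2 ccWwHH=4 ccWwHh=4 ccwwHH=2 ccwwHh=2
ccWWHh hits 2/64; gcd=2; 2÷2/64÷2 = 1/32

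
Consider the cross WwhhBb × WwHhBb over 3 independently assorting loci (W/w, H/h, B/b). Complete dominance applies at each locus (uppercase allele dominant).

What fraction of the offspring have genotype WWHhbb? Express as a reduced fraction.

WwhhBb gametes: WhB×2, Whb×2, whB×2, whb×2
WwHhBb gametes: WHB×1, WHb×1, WhB×1, Whb×1, wHB×1, wHb×1, whB×1, whb×1
WwhhBb×WwHhBb grid (8·8=64): WWHhBB=2 WWHhBb=4 WWHhbb=2 WWhhBB=2 WWhhBb=4 WWhhbb=2 WwHhBB=4 WwHhBb=8 WwHhbb=4 WwhhBB=4 WwhhBb=8 Wwhhbb=4 wwHhBB=2 wwHhBb=4 wwHhbb=2 wwhhBB=2 wwhhBb=4 wwhhbb=2
WWHhbb hits 2/64; gcd=2; 2÷2/64÷2 = 1/32

P(WWHhbb) = 1/32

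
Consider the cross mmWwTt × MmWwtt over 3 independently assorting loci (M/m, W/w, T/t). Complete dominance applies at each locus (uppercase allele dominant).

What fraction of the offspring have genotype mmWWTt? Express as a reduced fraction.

P(mmWWTt) = 1/16

mmWwTt gametes: mWT×2, mWt×2, mwT×2, mwt×2
MmWwtt gametes: MWt×2, Mwt×2, mWt×2, mwt×2
mmWwTt×MmWwtt grid (8·8=64): MmWWTt=4 MmWWtt=4 MmWwTt=8 MmWwtt=8 MmwwTt=4 Mmwwtt=4 mmWWTt=4 mmWWtt=4 mmWwTt=8 mmWwtt=8 mmwwTt=4 mmwwtt=4
mmWWTt hits 4/64; gcd=4; 4÷4/64÷4 = 1/16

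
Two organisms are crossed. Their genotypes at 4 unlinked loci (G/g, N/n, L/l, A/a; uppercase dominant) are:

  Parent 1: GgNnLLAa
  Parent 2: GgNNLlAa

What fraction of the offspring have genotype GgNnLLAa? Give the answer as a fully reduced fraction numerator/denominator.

GgNnLLAa gametes: GNLA×2, GNLa×2, GnLA×2, GnLa×2, gNLA×2, gNLa×2, gnLA×2, gnLa×2
GgNNLlAa gametes: GNLA×2, GNLa×2, GNlA×2, GNla×2, gNLA×2, gNLa×2, gNlA×2, gNla×2
GgNnLLAa×GgNNLlAa grid (16·16=256): GGNNLLAA=4 GGNNLLAa=8 GGNNLLaa=4 GGNNLlAA=4 GGNNLlAa=8 GGNNLlaa=4 GGNnLLAA=4 GGNnLLAa=8 GGNnLLaa=4 GGNnLlAA=4 GGNnLlAa=8 GGNnLlaa=4 GgNNLLAA=8 GgNNLLAa=16 GgNNLLaa=8 GgNNLlAA=8 GgNNLlAa=16 GgNNLlaa=8 GgNnLLAA=8 GgNnLLAa=16 GgNnLLaa=8 GgNnLlAA=8 GgNnLlAa=16 GgNnLlaa=8 ggNNLLAA=4 ggNNLLAa=8 ggNNLLaa=4 ggNNLlAA=4 ggNNLlAa=8 ggNNLlaa=4 ggNnLLAA=4 ggNnLLAa=8 ggNnLLaa=4 ggNnLlAA=4 ggNnLlAa=8 ggNnLlaa=4
GgNnLLAa hits 16/256; gcd=16; 16÷16/256÷16 = 1/16

P(GgNnLLAa) = 1/16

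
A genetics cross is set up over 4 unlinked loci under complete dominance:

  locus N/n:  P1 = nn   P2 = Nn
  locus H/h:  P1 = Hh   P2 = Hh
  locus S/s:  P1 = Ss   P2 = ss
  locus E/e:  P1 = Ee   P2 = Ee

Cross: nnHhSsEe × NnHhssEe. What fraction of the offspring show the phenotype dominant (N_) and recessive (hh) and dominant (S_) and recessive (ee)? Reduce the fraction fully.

P(N_ hh S_ ee) = 1/64

nnHhSsEe gametes: nHSE×2, nHSe×2, nHsE×2, nHse×2, nhSE×2, nhSe×2, nhsE×2, nhse×2
NnHhssEe gametes: NHsE×2, NHse×2, NhsE×2, Nhse×2, nHsE×2, nHse×2, nhsE×2, nhse×2
nnHhSsEe×NnHhssEe grid (16·16=256): NnHHSsEE=4 NnHHSsEe=8 NnHHSsee=4 NnHHssEE=4 NnHHssEe=8 NnHHssee=4 NnHhSsEE=8 NnHhSsEe=16 NnHhSsee=8 NnHhssEE=8 NnHhssEe=16 NnHhssee=8 NnhhSsEE=4 NnhhSsEe=8 NnhhSsee=4 NnhhssEE=4 NnhhssEe=8 Nnhhssee=4 nnHHSsEE=4 nnHHSsEe=8 nnHHSsee=4 nnHHssEE=4 nnHHssEe=8 nnHHssee=4 nnHhSsEE=8 nnHhSsEe=16 nnHhSsee=8 nnHhssEE=8 nnHhssEe=16 nnHhssee=8 nnhhSsEE=4 nnhhSsEe=8 nnhhSsee=4 nnhhssEE=4 nnhhssEe=8 nnhhssee=4
N_ hh S_ ee hits 4/256; gcd=4; 4÷4/256÷4 = 1/64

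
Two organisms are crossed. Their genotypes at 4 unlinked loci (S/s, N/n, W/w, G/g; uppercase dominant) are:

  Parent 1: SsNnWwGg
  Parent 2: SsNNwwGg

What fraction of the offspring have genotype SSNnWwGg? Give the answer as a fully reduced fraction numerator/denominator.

P(SSNnWwGg) = 1/32

SsNnWwGg gametes: SNWG×1, SNWg×1, SNwG×1, SNwg×1, SnWG×1, SnWg×1, SnwG×1, Snwg×1, sNWG×1, sNWg×1, sNwG×1, sNwg×1, snWG×1, snWg×1, snwG×1, snwg×1
SsNNwwGg gametes: SNwG×4, SNwg×4, sNwG×4, sNwg×4
SsNnWwGg×SsNNwwGg grid (16·16=256): SSNNWwGG=4 SSNNWwGg=8 SSNNWwgg=4 SSNNwwGG=4 SSNNwwGg=8 SSNNwwgg=4 SSNnWwGG=4 SSNnWwGg=8 SSNnWwgg=4 SSNnwwGG=4 SSNnwwGg=8 SSNnwwgg=4 SsNNWwGG=8 SsNNWwGg=16 SsNNWwgg=8 SsNNwwGG=8 SsNNwwGg=16 SsNNwwgg=8 SsNnWwGG=8 SsNnWwGg=16 SsNnWwgg=8 SsNnwwGG=8 SsNnwwGg=16 SsNnwwgg=8 ssNNWwGG=4 ssNNWwGg=8 ssNNWwgg=4 ssNNwwGG=4 ssNNwwGg=8 ssNNwwgg=4 ssNnWwGG=4 ssNnWwGg=8 ssNnWwgg=4 ssNnwwGG=4 ssNnwwGg=8 ssNnwwgg=4
SSNnWwGg hits 8/256; gcd=8; 8÷8/256÷8 = 1/32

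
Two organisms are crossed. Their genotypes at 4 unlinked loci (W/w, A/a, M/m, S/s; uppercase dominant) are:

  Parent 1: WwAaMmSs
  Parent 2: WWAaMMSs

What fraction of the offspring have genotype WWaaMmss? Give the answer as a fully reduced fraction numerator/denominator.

WwAaMmSs gametes: WAMS×1, WAMs×1, WAmS×1, WAms×1, WaMS×1, WaMs×1, WamS×1, Wams×1, wAMS×1, wAMs×1, wAmS×1, wAms×1, waMS×1, waMs×1, wamS×1, wams×1
WWAaMMSs gametes: WAMS×4, WAMs×4, WaMS×4, WaMs×4
WwAaMmSs×WWAaMMSs grid (16·16=256): WWAAMMSS=4 WWAAMMSs=8 WWAAMMss=4 WWAAMmSS=4 WWAAMmSs=8 WWAAMmss=4 WWAaMMSS=8 WWAaMMSs=16 WWAaMMss=8 WWAaMmSS=8 WWAaMmSs=16 WWAaMmss=8 WWaaMMSS=4 WWaaMMSs=8 WWaaMMss=4 WWaaMmSS=4 WWaaMmSs=8 WWaaMmss=4 WwAAMMSS=4 WwAAMMSs=8 WwAAMMss=4 WwAAMmSS=4 WwAAMmSs=8 WwAAMmss=4 WwAaMMSS=8 WwAaMMSs=16 WwAaMMss=8 WwAaMmSS=8 WwAaMmSs=16 WwAaMmss=8 WwaaMMSS=4 WwaaMMSs=8 WwaaMMss=4 WwaaMmSS=4 WwaaMmSs=8 WwaaMmss=4
WWaaMmss hits 4/256; gcd=4; 4÷4/256÷4 = 1/64

P(WWaaMmss) = 1/64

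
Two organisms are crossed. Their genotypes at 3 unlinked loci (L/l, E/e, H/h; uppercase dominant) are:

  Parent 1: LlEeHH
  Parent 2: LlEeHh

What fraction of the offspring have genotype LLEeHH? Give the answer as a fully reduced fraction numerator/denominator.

P(LLEeHH) = 1/16

LlEeHH gametes: LEH×2, LeH×2, lEH×2, leH×2
LlEeHh gametes: LEH×1, LEh×1, LeH×1, Leh×1, lEH×1, lEh×1, leH×1, leh×1
LlEeHH×LlEeHh grid (8·8=64): LLEEHH=2 LLEEHh=2 LLEeHH=4 LLEeHh=4 LLeeHH=2 LLeeHh=2 LlEEHH=4 LlEEHh=4 LlEeHH=8 LlEeHh=8 LleeHH=4 LleeHh=4 llEEHH=2 llEEHh=2 llEeHH=4 llEeHh=4 lleeHH=2 lleeHh=2
LLEeHH hits 4/64; gcd=4; 4÷4/64÷4 = 1/16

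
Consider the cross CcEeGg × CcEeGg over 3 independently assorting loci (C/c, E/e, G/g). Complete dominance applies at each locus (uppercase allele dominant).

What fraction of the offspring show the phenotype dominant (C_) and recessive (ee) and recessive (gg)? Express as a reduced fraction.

CcEeGg gametes: CEG×1, CEg×1, CeG×1, Ceg×1, cEG×1, cEg×1, ceG×1, ceg×1
CcEeGg gametes: CEG×1, CEg×1, CeG×1, Ceg×1, cEG×1, cEg×1, ceG×1, ceg×1
CcEeGg×CcEeGg grid (8·8=64): CCEEGG=1 CCEEGg=2 CCEEgg=1 CCEeGG=2 CCEeGg=4 CCEegg=2 CCeeGG=1 CCeeGg=2 CCeegg=1 CcEEGG=2 CcEEGg=4 CcEEgg=2 CcEeGG=4 CcEeGg=8 CcEegg=4 CceeGG=2 CceeGg=4 Cceegg=2 ccEEGG=1 ccEEGg=2 ccEEgg=1 ccEeGG=2 ccEeGg=4 ccEegg=2 cceeGG=1 cceeGg=2 cceegg=1
C_ ee gg hits 3/64; gcd=1; 3÷1/64÷1 = 3/64

P(C_ ee gg) = 3/64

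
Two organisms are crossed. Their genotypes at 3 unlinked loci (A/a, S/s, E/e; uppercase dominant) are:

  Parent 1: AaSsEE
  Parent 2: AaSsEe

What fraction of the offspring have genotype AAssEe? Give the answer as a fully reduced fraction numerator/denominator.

AaSsEE gametes: ASE×2, AsE×2, aSE×2, asE×2
AaSsEe gametes: ASE×1, ASe×1, AsE×1, Ase×1, aSE×1, aSe×1, asE×1, ase×1
AaSsEE×AaSsEe grid (8·8=64): AASSEE=2 AASSEe=2 AASsEE=4 AASsEe=4 AAssEE=2 AAssEe=2 AaSSEE=4 AaSSEe=4 AaSsEE=8 AaSsEe=8 AassEE=4 AassEe=4 aaSSEE=2 aaSSEe=2 aaSsEE=4 aaSsEe=4 aassEE=2 aassEe=2
AAssEe hits 2/64; gcd=2; 2÷2/64÷2 = 1/32

P(AAssEe) = 1/32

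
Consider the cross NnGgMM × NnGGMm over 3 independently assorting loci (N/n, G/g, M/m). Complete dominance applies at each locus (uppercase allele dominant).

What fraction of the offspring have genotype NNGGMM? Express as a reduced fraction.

P(NNGGMM) = 1/16

NnGgMM gametes: NGM×2, NgM×2, nGM×2, ngM×2
NnGGMm gametes: NGM×2, NGm×2, nGM×2, nGm×2
NnGgMM×NnGGMm grid (8·8=64): NNGGMM=4 NNGGMm=4 NNGgMM=4 NNGgMm=4 NnGGMM=8 NnGGMm=8 NnGgMM=8 NnGgMm=8 nnGGMM=4 nnGGMm=4 nnGgMM=4 nnGgMm=4
NNGGMM hits 4/64; gcd=4; 4÷4/64÷4 = 1/16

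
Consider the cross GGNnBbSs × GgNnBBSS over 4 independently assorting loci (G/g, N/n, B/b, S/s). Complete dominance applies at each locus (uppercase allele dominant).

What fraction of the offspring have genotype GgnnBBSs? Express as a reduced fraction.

P(GgnnBBSs) = 1/32

GGNnBbSs gametes: GNBS×2, GNBs×2, GNbS×2, GNbs×2, GnBS×2, GnBs×2, GnbS×2, Gnbs×2
GgNnBBSS gametes: GNBS×4, GnBS×4, gNBS×4, gnBS×4
GGNnBbSs×GgNnBBSS grid (16·16=256): GGNNBBSS=8 GGNNBBSs=8 GGNNBbSS=8 GGNNBbSs=8 GGNnBBSS=16 GGNnBBSs=16 GGNnBbSS=16 GGNnBbSs=16 GGnnBBSS=8 GGnnBBSs=8 GGnnBbSS=8 GGnnBbSs=8 GgNNBBSS=8 GgNNBBSs=8 GgNNBbSS=8 GgNNBbSs=8 GgNnBBSS=16 GgNnBBSs=16 GgNnBbSS=16 GgNnBbSs=16 GgnnBBSS=8 GgnnBBSs=8 GgnnBbSS=8 GgnnBbSs=8
GgnnBBSs hits 8/256; gcd=8; 8÷8/256÷8 = 1/32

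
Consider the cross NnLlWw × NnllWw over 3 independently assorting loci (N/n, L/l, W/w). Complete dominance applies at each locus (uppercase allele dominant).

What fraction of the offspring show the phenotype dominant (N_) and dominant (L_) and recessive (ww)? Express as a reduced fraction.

NnLlWw gametes: NLW×1, NLw×1, NlW×1, Nlw×1, nLW×1, nLw×1, nlW×1, nlw×1
NnllWw gametes: NlW×2, Nlw×2, nlW×2, nlw×2
NnLlWw×NnllWw grid (8·8=64): NNLlWW=2 NNLlWw=4 NNLlww=2 NNllWW=2 NNllWw=4 NNllww=2 NnLlWW=4 NnLlWw=8 NnLlww=4 NnllWW=4 NnllWw=8 Nnllww=4 nnLlWW=2 nnLlWw=4 nnLlww=2 nnllWW=2 nnllWw=4 nnllww=2
N_ L_ ww hits 6/64; gcd=2; 6÷2/64÷2 = 3/32

P(N_ L_ ww) = 3/32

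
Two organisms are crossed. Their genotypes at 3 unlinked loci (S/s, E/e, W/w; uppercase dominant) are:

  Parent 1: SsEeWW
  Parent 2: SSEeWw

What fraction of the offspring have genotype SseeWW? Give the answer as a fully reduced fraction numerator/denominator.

SsEeWW gametes: SEW×2, SeW×2, sEW×2, seW×2
SSEeWw gametes: SEW×2, SEw×2, SeW×2, Sew×2
SsEeWW×SSEeWw grid (8·8=64): SSEEWW=4 SSEEWw=4 SSEeWW=8 SSEeWw=8 SSeeWW=4 SSeeWw=4 SsEEWW=4 SsEEWw=4 SsEeWW=8 SsEeWw=8 SseeWW=4 SseeWw=4
SseeWW hits 4/64; gcd=4; 4÷4/64÷4 = 1/16

P(SseeWW) = 1/16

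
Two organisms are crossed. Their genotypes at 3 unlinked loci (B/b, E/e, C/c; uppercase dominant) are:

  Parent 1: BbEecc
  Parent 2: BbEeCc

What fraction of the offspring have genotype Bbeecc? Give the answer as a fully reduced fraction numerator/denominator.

BbEecc gametes: BEc×2, Bec×2, bEc×2, bec×2
BbEeCc gametes: BEC×1, BEc×1, BeC×1, Bec×1, bEC×1, bEc×1, beC×1, bec×1
BbEecc×BbEeCc grid (8·8=64): BBEECc=2 BBEEcc=2 BBEeCc=4 BBEecc=4 BBeeCc=2 BBeecc=2 BbEECc=4 BbEEcc=4 BbEeCc=8 BbEecc=8 BbeeCc=4 Bbeecc=4 bbEECc=2 bbEEcc=2 bbEeCc=4 bbEecc=4 bbeeCc=2 bbeecc=2
Bbeecc hits 4/64; gcd=4; 4÷4/64÷4 = 1/16

P(Bbeecc) = 1/16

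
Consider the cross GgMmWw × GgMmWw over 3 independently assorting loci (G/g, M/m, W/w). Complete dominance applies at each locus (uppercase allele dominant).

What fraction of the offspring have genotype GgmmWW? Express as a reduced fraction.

P(GgmmWW) = 1/32

GgMmWw gametes: GMW×1, GMw×1, GmW×1, Gmw×1, gMW×1, gMw×1, gmW×1, gmw×1
GgMmWw gametes: GMW×1, GMw×1, GmW×1, Gmw×1, gMW×1, gMw×1, gmW×1, gmw×1
GgMmWw×GgMmWw grid (8·8=64): GGMMWW=1 GGMMWw=2 GGMMww=1 GGMmWW=2 GGMmWw=4 GGMmww=2 GGmmWW=1 GGmmWw=2 GGmmww=1 GgMMWW=2 GgMMWw=4 GgMMww=2 GgMmWW=4 GgMmWw=8 GgMmww=4 GgmmWW=2 GgmmWw=4 Ggmmww=2 ggMMWW=1 ggMMWw=2 ggMMww=1 ggMmWW=2 ggMmWw=4 ggMmww=2 ggmmWW=1 ggmmWw=2 ggmmww=1
GgmmWW hits 2/64; gcd=2; 2÷2/64÷2 = 1/32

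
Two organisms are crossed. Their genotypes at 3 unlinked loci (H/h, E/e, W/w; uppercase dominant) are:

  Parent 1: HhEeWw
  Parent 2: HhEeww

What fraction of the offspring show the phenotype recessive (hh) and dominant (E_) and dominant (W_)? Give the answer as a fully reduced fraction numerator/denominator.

HhEeWw gametes: HEW×1, HEw×1, HeW×1, Hew×1, hEW×1, hEw×1, heW×1, hew×1
HhEeww gametes: HEw×2, Hew×2, hEw×2, hew×2
HhEeWw×HhEeww grid (8·8=64): HHEEWw=2 HHEEww=2 HHEeWw=4 HHEeww=4 HHeeWw=2 HHeeww=2 HhEEWw=4 HhEEww=4 HhEeWw=8 HhEeww=8 HheeWw=4 Hheeww=4 hhEEWw=2 hhEEww=2 hhEeWw=4 hhEeww=4 hheeWw=2 hheeww=2
hh E_ W_ hits 6/64; gcd=2; 6÷2/64÷2 = 3/32

P(hh E_ W_) = 3/32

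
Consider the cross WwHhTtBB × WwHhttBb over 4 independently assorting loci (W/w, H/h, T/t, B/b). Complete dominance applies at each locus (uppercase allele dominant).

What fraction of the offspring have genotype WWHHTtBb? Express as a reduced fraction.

WwHhTtBB gametes: WHTB×2, WHtB×2, WhTB×2, WhtB×2, wHTB×2, wHtB×2, whTB×2, whtB×2
WwHhttBb gametes: WHtB×2, WHtb×2, WhtB×2, Whtb×2, wHtB×2, wHtb×2, whtB×2, whtb×2
WwHhTtBB×WwHhttBb grid (16·16=256): WWHHTtBB=4 WWHHTtBb=4 WWHHttBB=4 WWHHttBb=4 WWHhTtBB=8 WWHhTtBb=8 WWHhttBB=8 WWHhttBb=8 WWhhTtBB=4 WWhhTtBb=4 WWhhttBB=4 WWhhttBb=4 WwHHTtBB=8 WwHHTtBb=8 WwHHttBB=8 WwHHttBb=8 WwHhTtBB=16 WwHhTtBb=16 WwHhttBB=16 WwHhttBb=16 WwhhTtBB=8 WwhhTtBb=8 WwhhttBB=8 WwhhttBb=8 wwHHTtBB=4 wwHHTtBb=4 wwHHttBB=4 wwHHttBb=4 wwHhTtBB=8 wwHhTtBb=8 wwHhttBB=8 wwHhttBb=8 wwhhTtBB=4 wwhhTtBb=4 wwhhttBB=4 wwhhttBb=4
WWHHTtBb hits 4/256; gcd=4; 4÷4/256÷4 = 1/64

P(WWHHTtBb) = 1/64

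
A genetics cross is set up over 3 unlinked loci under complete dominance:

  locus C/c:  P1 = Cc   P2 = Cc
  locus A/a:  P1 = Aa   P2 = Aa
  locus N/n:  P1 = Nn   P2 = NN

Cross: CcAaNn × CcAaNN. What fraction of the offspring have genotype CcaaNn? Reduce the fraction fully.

CcAaNn gametes: CAN×1, CAn×1, CaN×1, Can×1, cAN×1, cAn×1, caN×1, can×1
CcAaNN gametes: CAN×2, CaN×2, cAN×2, caN×2
CcAaNn×CcAaNN grid (8·8=64): CCAANN=2 CCAANn=2 CCAaNN=4 CCAaNn=4 CCaaNN=2 CCaaNn=2 CcAANN=4 CcAANn=4 CcAaNN=8 CcAaNn=8 CcaaNN=4 CcaaNn=4 ccAANN=2 ccAANn=2 ccAaNN=4 ccAaNn=4 ccaaNN=2 ccaaNn=2
CcaaNn hits 4/64; gcd=4; 4÷4/64÷4 = 1/16

P(CcaaNn) = 1/16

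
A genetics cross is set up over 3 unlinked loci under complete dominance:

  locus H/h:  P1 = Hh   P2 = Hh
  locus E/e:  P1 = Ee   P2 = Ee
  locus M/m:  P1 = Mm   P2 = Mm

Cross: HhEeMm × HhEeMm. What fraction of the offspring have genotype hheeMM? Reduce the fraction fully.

P(hheeMM) = 1/64

HhEeMm gametes: HEM×1, HEm×1, HeM×1, Hem×1, hEM×1, hEm×1, heM×1, hem×1
HhEeMm gametes: HEM×1, HEm×1, HeM×1, Hem×1, hEM×1, hEm×1, heM×1, hem×1
HhEeMm×HhEeMm grid (8·8=64): HHEEMM=1 HHEEMm=2 HHEEmm=1 HHEeMM=2 HHEeMm=4 HHEemm=2 HHeeMM=1 HHeeMm=2 HHeemm=1 HhEEMM=2 HhEEMm=4 HhEEmm=2 HhEeMM=4 HhEeMm=8 HhEemm=4 HheeMM=2 HheeMm=4 Hheemm=2 hhEEMM=1 hhEEMm=2 hhEEmm=1 hhEeMM=2 hhEeMm=4 hhEemm=2 hheeMM=1 hheeMm=2 hheemm=1
hheeMM hits 1/64; gcd=1; 1÷1/64÷1 = 1/64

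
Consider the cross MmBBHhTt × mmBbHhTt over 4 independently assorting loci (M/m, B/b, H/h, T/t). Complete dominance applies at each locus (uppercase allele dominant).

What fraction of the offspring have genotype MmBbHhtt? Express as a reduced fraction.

MmBBHhTt gametes: MBHT×2, MBHt×2, MBhT×2, MBht×2, mBHT×2, mBHt×2, mBhT×2, mBht×2
mmBbHhTt gametes: mBHT×2, mBHt×2, mBhT×2, mBht×2, mbHT×2, mbHt×2, mbhT×2, mbht×2
MmBBHhTt×mmBbHhTt grid (16·16=256): MmBBHHTT=4 MmBBHHTt=8 MmBBHHtt=4 MmBBHhTT=8 MmBBHhTt=16 MmBBHhtt=8 MmBBhhTT=4 MmBBhhTt=8 MmBBhhtt=4 MmBbHHTT=4 MmBbHHTt=8 MmBbHHtt=4 MmBbHhTT=8 MmBbHhTt=16 MmBbHhtt=8 MmBbhhTT=4 MmBbhhTt=8 MmBbhhtt=4 mmBBHHTT=4 mmBBHHTt=8 mmBBHHtt=4 mmBBHhTT=8 mmBBHhTt=16 mmBBHhtt=8 mmBBhhTT=4 mmBBhhTt=8 mmBBhhtt=4 mmBbHHTT=4 mmBbHHTt=8 mmBbHHtt=4 mmBbHhTT=8 mmBbHhTt=16 mmBbHhtt=8 mmBbhhTT=4 mmBbhhTt=8 mmBbhhtt=4
MmBbHhtt hits 8/256; gcd=8; 8÷8/256÷8 = 1/32

P(MmBbHhtt) = 1/32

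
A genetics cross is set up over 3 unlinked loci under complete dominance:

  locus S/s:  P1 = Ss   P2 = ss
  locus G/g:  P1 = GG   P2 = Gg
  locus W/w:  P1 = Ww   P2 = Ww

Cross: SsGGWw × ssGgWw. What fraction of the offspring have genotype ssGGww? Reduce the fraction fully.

P(ssGGww) = 1/16

SsGGWw gametes: SGW×2, SGw×2, sGW×2, sGw×2
ssGgWw gametes: sGW×2, sGw×2, sgW×2, sgw×2
SsGGWw×ssGgWw grid (8·8=64): SsGGWW=4 SsGGWw=8 SsGGww=4 SsGgWW=4 SsGgWw=8 SsGgww=4 ssGGWW=4 ssGGWw=8 ssGGww=4 ssGgWW=4 ssGgWw=8 ssGgww=4
ssGGww hits 4/64; gcd=4; 4÷4/64÷4 = 1/16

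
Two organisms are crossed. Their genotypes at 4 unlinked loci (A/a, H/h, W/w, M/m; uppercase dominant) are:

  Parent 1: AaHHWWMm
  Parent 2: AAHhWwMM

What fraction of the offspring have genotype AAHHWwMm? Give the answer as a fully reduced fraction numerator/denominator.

AaHHWWMm gametes: AHWM×4, AHWm×4, aHWM×4, aHWm×4
AAHhWwMM gametes: AHWM×4, AHwM×4, AhWM×4, AhwM×4
AaHHWWMm×AAHhWwMM grid (16·16=256): AAHHWWMM=16 AAHHWWMm=16 AAHHWwMM=16 AAHHWwMm=16 AAHhWWMM=16 AAHhWWMm=16 AAHhWwMM=16 AAHhWwMm=16 AaHHWWMM=16 AaHHWWMm=16 AaHHWwMM=16 AaHHWwMm=16 AaHhWWMM=16 AaHhWWMm=16 AaHhWwMM=16 AaHhWwMm=16
AAHHWwMm hits 16/256; gcd=16; 16÷16/256÷16 = 1/16

P(AAHHWwMm) = 1/16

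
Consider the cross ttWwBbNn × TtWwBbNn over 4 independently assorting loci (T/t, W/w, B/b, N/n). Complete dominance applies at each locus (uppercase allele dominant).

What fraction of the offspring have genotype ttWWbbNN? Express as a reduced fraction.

ttWwBbNn gametes: tWBN×2, tWBn×2, tWbN×2, tWbn×2, twBN×2, twBn×2, twbN×2, twbn×2
TtWwBbNn gametes: TWBN×1, TWBn×1, TWbN×1, TWbn×1, TwBN×1, TwBn×1, TwbN×1, Twbn×1, tWBN×1, tWBn×1, tWbN×1, tWbn×1, twBN×1, twBn×1, twbN×1, twbn×1
ttWwBbNn×TtWwBbNn grid (16·16=256): TtWWBBNN=2 TtWWBBNn=4 TtWWBBnn=2 TtWWBbNN=4 TtWWBbNn=8 TtWWBbnn=4 TtWWbbNN=2 TtWWbbNn=4 TtWWbbnn=2 TtWwBBNN=4 TtWwBBNn=8 TtWwBBnn=4 TtWwBbNN=8 TtWwBbNn=16 TtWwBbnn=8 TtWwbbNN=4 TtWwbbNn=8 TtWwbbnn=4 TtwwBBNN=2 TtwwBBNn=4 TtwwBBnn=2 TtwwBbNN=4 TtwwBbNn=8 TtwwBbnn=4 TtwwbbNN=2 TtwwbbNn=4 Ttwwbbnn=2 ttWWBBNN=2 ttWWBBNn=4 ttWWBBnn=2 ttWWBbNN=4 ttWWBbNn=8 ttWWBbnn=4 ttWWbbNN=2 ttWWbbNn=4 ttWWbbnn=2 ttWwBBNN=4 ttWwBBNn=8 ttWwBBnn=4 ttWwBbNN=8 ttWwBbNn=16 ttWwBbnn=8 ttWwbbNN=4 ttWwbbNn=8 ttWwbbnn=4 ttwwBBNN=2 ttwwBBNn=4 ttwwBBnn=2 ttwwBbNN=4 ttwwBbNn=8 ttwwBbnn=4 ttwwbbNN=2 ttwwbbNn=4 ttwwbbnn=2
ttWWbbNN hits 2/256; gcd=2; 2÷2/256÷2 = 1/128

P(ttWWbbNN) = 1/128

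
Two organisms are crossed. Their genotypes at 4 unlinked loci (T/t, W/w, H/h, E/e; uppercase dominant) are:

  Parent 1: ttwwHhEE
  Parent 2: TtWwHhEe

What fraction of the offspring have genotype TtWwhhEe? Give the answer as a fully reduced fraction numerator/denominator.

ttwwHhEE gametes: twHE×8, twhE×8
TtWwHhEe gametes: TWHE×1, TWHe×1, TWhE×1, TWhe×1, TwHE×1, TwHe×1, TwhE×1, Twhe×1, tWHE×1, tWHe×1, tWhE×1, tWhe×1, twHE×1, twHe×1, twhE×1, twhe×1
ttwwHhEE×TtWwHhEe grid (16·16=256): TtWwHHEE=8 TtWwHHEe=8 TtWwHhEE=16 TtWwHhEe=16 TtWwhhEE=8 TtWwhhEe=8 TtwwHHEE=8 TtwwHHEe=8 TtwwHhEE=16 TtwwHhEe=16 TtwwhhEE=8 TtwwhhEe=8 ttWwHHEE=8 ttWwHHEe=8 ttWwHhEE=16 ttWwHhEe=16 ttWwhhEE=8 ttWwhhEe=8 ttwwHHEE=8 ttwwHHEe=8 ttwwHhEE=16 ttwwHhEe=16 ttwwhhEE=8 ttwwhhEe=8
TtWwhhEe hits 8/256; gcd=8; 8÷8/256÷8 = 1/32

P(TtWwhhEe) = 1/32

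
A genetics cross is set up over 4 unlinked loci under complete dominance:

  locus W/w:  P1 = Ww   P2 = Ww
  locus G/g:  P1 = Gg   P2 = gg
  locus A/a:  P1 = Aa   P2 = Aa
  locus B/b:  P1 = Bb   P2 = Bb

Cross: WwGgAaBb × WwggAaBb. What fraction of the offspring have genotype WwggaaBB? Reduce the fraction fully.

P(WwggaaBB) = 1/64

WwGgAaBb gametes: WGAB×1, WGAb×1, WGaB×1, WGab×1, WgAB×1, WgAb×1, WgaB×1, Wgab×1, wGAB×1, wGAb×1, wGaB×1, wGab×1, wgAB×1, wgAb×1, wgaB×1, wgab×1
WwggAaBb gametes: WgAB×2, WgAb×2, WgaB×2, Wgab×2, wgAB×2, wgAb×2, wgaB×2, wgab×2
WwGgAaBb×WwggAaBb grid (16·16=256): WWGgAABB=2 WWGgAABb=4 WWGgAAbb=2 WWGgAaBB=4 WWGgAaBb=8 WWGgAabb=4 WWGgaaBB=2 WWGgaaBb=4 WWGgaabb=2 WWggAABB=2 WWggAABb=4 WWggAAbb=2 WWggAaBB=4 WWggAaBb=8 WWggAabb=4 WWggaaBB=2 WWggaaBb=4 WWggaabb=2 WwGgAABB=4 WwGgAABb=8 WwGgAAbb=4 WwGgAaBB=8 WwGgAaBb=16 WwGgAabb=8 WwGgaaBB=4 WwGgaaBb=8 WwGgaabb=4 WwggAABB=4 WwggAABb=8 WwggAAbb=4 WwggAaBB=8 WwggAaBb=16 WwggAabb=8 WwggaaBB=4 WwggaaBb=8 Wwggaabb=4 wwGgAABB=2 wwGgAABb=4 wwGgAAbb=2 wwGgAaBB=4 wwGgAaBb=8 wwGgAabb=4 wwGgaaBB=2 wwGgaaBb=4 wwGgaabb=2 wwggAABB=2 wwggAABb=4 wwggAAbb=2 wwggAaBB=4 wwggAaBb=8 wwggAabb=4 wwggaaBB=2 wwggaaBb=4 wwggaabb=2
WwggaaBB hits 4/256; gcd=4; 4÷4/256÷4 = 1/64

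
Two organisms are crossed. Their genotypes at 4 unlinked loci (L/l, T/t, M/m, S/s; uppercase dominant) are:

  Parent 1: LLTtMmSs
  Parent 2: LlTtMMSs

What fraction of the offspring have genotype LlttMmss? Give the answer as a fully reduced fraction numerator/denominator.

P(LlttMmss) = 1/64

LLTtMmSs gametes: LTMS×2, LTMs×2, LTmS×2, LTms×2, LtMS×2, LtMs×2, LtmS×2, Ltms×2
LlTtMMSs gametes: LTMS×2, LTMs×2, LtMS×2, LtMs×2, lTMS×2, lTMs×2, ltMS×2, ltMs×2
LLTtMmSs×LlTtMMSs grid (16·16=256): LLTTMMSS=4 LLTTMMSs=8 LLTTMMss=4 LLTTMmSS=4 LLTTMmSs=8 LLTTMmss=4 LLTtMMSS=8 LLTtMMSs=16 LLTtMMss=8 LLTtMmSS=8 LLTtMmSs=16 LLTtMmss=8 LLttMMSS=4 LLttMMSs=8 LLttMMss=4 LLttMmSS=4 LLttMmSs=8 LLttMmss=4 LlTTMMSS=4 LlTTMMSs=8 LlTTMMss=4 LlTTMmSS=4 LlTTMmSs=8 LlTTMmss=4 LlTtMMSS=8 LlTtMMSs=16 LlTtMMss=8 LlTtMmSS=8 LlTtMmSs=16 LlTtMmss=8 LlttMMSS=4 LlttMMSs=8 LlttMMss=4 LlttMmSS=4 LlttMmSs=8 LlttMmss=4
LlttMmss hits 4/256; gcd=4; 4÷4/256÷4 = 1/64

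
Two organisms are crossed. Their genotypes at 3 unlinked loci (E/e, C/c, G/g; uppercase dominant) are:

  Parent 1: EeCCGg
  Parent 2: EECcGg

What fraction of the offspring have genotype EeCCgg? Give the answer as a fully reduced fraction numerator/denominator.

P(EeCCgg) = 1/16

EeCCGg gametes: ECG×2, ECg×2, eCG×2, eCg×2
EECcGg gametes: ECG×2, ECg×2, EcG×2, Ecg×2
EeCCGg×EECcGg grid (8·8=64): EECCGG=4 EECCGg=8 EECCgg=4 EECcGG=4 EECcGg=8 EECcgg=4 EeCCGG=4 EeCCGg=8 EeCCgg=4 EeCcGG=4 EeCcGg=8 EeCcgg=4
EeCCgg hits 4/64; gcd=4; 4÷4/64÷4 = 1/16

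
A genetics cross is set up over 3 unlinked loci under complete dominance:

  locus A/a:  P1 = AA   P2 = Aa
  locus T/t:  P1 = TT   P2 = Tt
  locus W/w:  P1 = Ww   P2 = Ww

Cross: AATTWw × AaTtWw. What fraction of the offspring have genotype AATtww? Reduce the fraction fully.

P(AATtww) = 1/16

AATTWw gametes: ATW×4, ATw×4
AaTtWw gametes: ATW×1, ATw×1, AtW×1, Atw×1, aTW×1, aTw×1, atW×1, atw×1
AATTWw×AaTtWw grid (8·8=64): AATTWW=4 AATTWw=8 AATTww=4 AATtWW=4 AATtWw=8 AATtww=4 AaTTWW=4 AaTTWw=8 AaTTww=4 AaTtWW=4 AaTtWw=8 AaTtww=4
AATtww hits 4/64; gcd=4; 4÷4/64÷4 = 1/16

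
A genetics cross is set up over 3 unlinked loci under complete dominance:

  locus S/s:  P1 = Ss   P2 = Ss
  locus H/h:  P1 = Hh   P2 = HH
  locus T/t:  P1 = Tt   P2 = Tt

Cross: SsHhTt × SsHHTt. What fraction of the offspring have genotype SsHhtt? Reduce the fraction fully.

SsHhTt gametes: SHT×1, SHt×1, ShT×1, Sht×1, sHT×1, sHt×1, shT×1, sht×1
SsHHTt gametes: SHT×2, SHt×2, sHT×2, sHt×2
SsHhTt×SsHHTt grid (8·8=64): SSHHTT=2 SSHHTt=4 SSHHtt=2 SSHhTT=2 SSHhTt=4 SSHhtt=2 SsHHTT=4 SsHHTt=8 SsHHtt=4 SsHhTT=4 SsHhTt=8 SsHhtt=4 ssHHTT=2 ssHHTt=4 ssHHtt=2 ssHhTT=2 ssHhTt=4 ssHhtt=2
SsHhtt hits 4/64; gcd=4; 4÷4/64÷4 = 1/16

P(SsHhtt) = 1/16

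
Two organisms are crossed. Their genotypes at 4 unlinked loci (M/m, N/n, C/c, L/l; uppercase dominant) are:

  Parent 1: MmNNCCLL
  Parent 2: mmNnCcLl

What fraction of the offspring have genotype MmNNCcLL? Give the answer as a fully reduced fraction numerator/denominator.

MmNNCCLL gametes: MNCL×8, mNCL×8
mmNnCcLl gametes: mNCL×2, mNCl×2, mNcL×2, mNcl×2, mnCL×2, mnCl×2, mncL×2, mncl×2
MmNNCCLL×mmNnCcLl grid (16·16=256): MmNNCCLL=16 MmNNCCLl=16 MmNNCcLL=16 MmNNCcLl=16 MmNnCCLL=16 MmNnCCLl=16 MmNnCcLL=16 MmNnCcLl=16 mmNNCCLL=16 mmNNCCLl=16 mmNNCcLL=16 mmNNCcLl=16 mmNnCCLL=16 mmNnCCLl=16 mmNnCcLL=16 mmNnCcLl=16
MmNNCcLL hits 16/256; gcd=16; 16÷16/256÷16 = 1/16

P(MmNNCcLL) = 1/16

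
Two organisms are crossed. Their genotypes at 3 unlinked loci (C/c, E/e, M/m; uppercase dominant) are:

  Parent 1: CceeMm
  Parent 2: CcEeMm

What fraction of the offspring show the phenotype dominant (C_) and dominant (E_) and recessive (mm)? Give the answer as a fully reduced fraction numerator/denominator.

CceeMm gametes: CeM×2, Cem×2, ceM×2, cem×2
CcEeMm gametes: CEM×1, CEm×1, CeM×1, Cem×1, cEM×1, cEm×1, ceM×1, cem×1
CceeMm×CcEeMm grid (8·8=64): CCEeMM=2 CCEeMm=4 CCEemm=2 CCeeMM=2 CCeeMm=4 CCeemm=2 CcEeMM=4 CcEeMm=8 CcEemm=4 CceeMM=4 CceeMm=8 Cceemm=4 ccEeMM=2 ccEeMm=4 ccEemm=2 cceeMM=2 cceeMm=4 cceemm=2
C_ E_ mm hits 6/64; gcd=2; 6÷2/64÷2 = 3/32

P(C_ E_ mm) = 3/32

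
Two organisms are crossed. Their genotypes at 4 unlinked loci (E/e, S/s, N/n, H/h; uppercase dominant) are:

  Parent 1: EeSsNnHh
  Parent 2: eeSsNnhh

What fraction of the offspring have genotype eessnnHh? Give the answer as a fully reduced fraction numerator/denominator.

EeSsNnHh gametes: ESNH×1, ESNh×1, ESnH×1, ESnh×1, EsNH×1, EsNh×1, EsnH×1, Esnh×1, eSNH×1, eSNh×1, eSnH×1, eSnh×1, esNH×1, esNh×1, esnH×1, esnh×1
eeSsNnhh gametes: eSNh×4, eSnh×4, esNh×4, esnh×4
EeSsNnHh×eeSsNnhh grid (16·16=256): EeSSNNHh=4 EeSSNNhh=4 EeSSNnHh=8 EeSSNnhh=8 EeSSnnHh=4 EeSSnnhh=4 EeSsNNHh=8 EeSsNNhh=8 EeSsNnHh=16 EeSsNnhh=16 EeSsnnHh=8 EeSsnnhh=8 EessNNHh=4 EessNNhh=4 EessNnHh=8 EessNnhh=8 EessnnHh=4 Eessnnhh=4 eeSSNNHh=4 eeSSNNhh=4 eeSSNnHh=8 eeSSNnhh=8 eeSSnnHh=4 eeSSnnhh=4 eeSsNNHh=8 eeSsNNhh=8 eeSsNnHh=16 eeSsNnhh=16 eeSsnnHh=8 eeSsnnhh=8 eessNNHh=4 eessNNhh=4 eessNnHh=8 eessNnhh=8 eessnnHh=4 eessnnhh=4
eessnnHh hits 4/256; gcd=4; 4÷4/256÷4 = 1/64

P(eessnnHh) = 1/64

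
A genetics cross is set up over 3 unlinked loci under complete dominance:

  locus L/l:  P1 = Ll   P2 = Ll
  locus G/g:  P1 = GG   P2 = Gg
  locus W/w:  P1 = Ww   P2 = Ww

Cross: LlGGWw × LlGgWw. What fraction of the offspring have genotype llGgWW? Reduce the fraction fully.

LlGGWw gametes: LGW×2, LGw×2, lGW×2, lGw×2
LlGgWw gametes: LGW×1, LGw×1, LgW×1, Lgw×1, lGW×1, lGw×1, lgW×1, lgw×1
LlGGWw×LlGgWw grid (8·8=64): LLGGWW=2 LLGGWw=4 LLGGww=2 LLGgWW=2 LLGgWw=4 LLGgww=2 LlGGWW=4 LlGGWw=8 LlGGww=4 LlGgWW=4 LlGgWw=8 LlGgww=4 llGGWW=2 llGGWw=4 llGGww=2 llGgWW=2 llGgWw=4 llGgww=2
llGgWW hits 2/64; gcd=2; 2÷2/64÷2 = 1/32

P(llGgWW) = 1/32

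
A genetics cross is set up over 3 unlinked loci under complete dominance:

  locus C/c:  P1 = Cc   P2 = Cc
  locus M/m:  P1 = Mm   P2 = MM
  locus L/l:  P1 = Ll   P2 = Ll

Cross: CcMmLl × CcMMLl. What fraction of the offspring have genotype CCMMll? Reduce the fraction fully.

CcMmLl gametes: CML×1, CMl×1, CmL×1, Cml×1, cML×1, cMl×1, cmL×1, cml×1
CcMMLl gametes: CML×2, CMl×2, cML×2, cMl×2
CcMmLl×CcMMLl grid (8·8=64): CCMMLL=2 CCMMLl=4 CCMMll=2 CCMmLL=2 CCMmLl=4 CCMmll=2 CcMMLL=4 CcMMLl=8 CcMMll=4 CcMmLL=4 CcMmLl=8 CcMmll=4 ccMMLL=2 ccMMLl=4 ccMMll=2 ccMmLL=2 ccMmLl=4 ccMmll=2
CCMMll hits 2/64; gcd=2; 2÷2/64÷2 = 1/32

P(CCMMll) = 1/32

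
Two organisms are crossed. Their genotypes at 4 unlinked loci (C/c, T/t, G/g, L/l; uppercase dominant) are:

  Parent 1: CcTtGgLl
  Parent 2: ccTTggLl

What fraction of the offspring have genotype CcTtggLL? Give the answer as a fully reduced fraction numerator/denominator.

P(CcTtggLL) = 1/32

CcTtGgLl gametes: CTGL×1, CTGl×1, CTgL×1, CTgl×1, CtGL×1, CtGl×1, CtgL×1, Ctgl×1, cTGL×1, cTGl×1, cTgL×1, cTgl×1, ctGL×1, ctGl×1, ctgL×1, ctgl×1
ccTTggLl gametes: cTgL×8, cTgl×8
CcTtGgLl×ccTTggLl grid (16·16=256): CcTTGgLL=8 CcTTGgLl=16 CcTTGgll=8 CcTTggLL=8 CcTTggLl=16 CcTTggll=8 CcTtGgLL=8 CcTtGgLl=16 CcTtGgll=8 CcTtggLL=8 CcTtggLl=16 CcTtggll=8 ccTTGgLL=8 ccTTGgLl=16 ccTTGgll=8 ccTTggLL=8 ccTTggLl=16 ccTTggll=8 ccTtGgLL=8 ccTtGgLl=16 ccTtGgll=8 ccTtggLL=8 ccTtggLl=16 ccTtggll=8
CcTtggLL hits 8/256; gcd=8; 8÷8/256÷8 = 1/32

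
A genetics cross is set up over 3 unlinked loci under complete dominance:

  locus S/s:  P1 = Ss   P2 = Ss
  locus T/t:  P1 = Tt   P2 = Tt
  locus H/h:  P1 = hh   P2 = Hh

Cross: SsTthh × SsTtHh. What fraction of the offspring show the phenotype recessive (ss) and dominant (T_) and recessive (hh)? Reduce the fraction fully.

P(ss T_ hh) = 3/32

SsTthh gametes: STh×2, Sth×2, sTh×2, sth×2
SsTtHh gametes: STH×1, STh×1, StH×1, Sth×1, sTH×1, sTh×1, stH×1, sth×1
SsTthh×SsTtHh grid (8·8=64): SSTTHh=2 SSTThh=2 SSTtHh=4 SSTthh=4 SSttHh=2 SStthh=2 SsTTHh=4 SsTThh=4 SsTtHh=8 SsTthh=8 SsttHh=4 Sstthh=4 ssTTHh=2 ssTThh=2 ssTtHh=4 ssTthh=4 ssttHh=2 sstthh=2
ss T_ hh hits 6/64; gcd=2; 6÷2/64÷2 = 3/32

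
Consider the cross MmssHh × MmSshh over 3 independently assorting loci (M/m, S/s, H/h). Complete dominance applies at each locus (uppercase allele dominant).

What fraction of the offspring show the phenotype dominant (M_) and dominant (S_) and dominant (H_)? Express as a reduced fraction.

P(M_ S_ H_) = 3/16

MmssHh gametes: MsH×2, Msh×2, msH×2, msh×2
MmSshh gametes: MSh×2, Msh×2, mSh×2, msh×2
MmssHh×MmSshh grid (8·8=64): MMSsHh=4 MMSshh=4 MMssHh=4 MMsshh=4 MmSsHh=8 MmSshh=8 MmssHh=8 Mmsshh=8 mmSsHh=4 mmSshh=4 mmssHh=4 mmsshh=4
M_ S_ H_ hits 12/64; gcd=4; 12÷4/64÷4 = 3/16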